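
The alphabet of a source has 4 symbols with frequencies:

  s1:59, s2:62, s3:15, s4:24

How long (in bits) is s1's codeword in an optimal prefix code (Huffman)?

Build the tree from the bottom:
s3(15) + s4(24) → 39
39 + s1(59) → 98
s2(62) + 98 → 160
s1 sits 2 levels below the root, so its codeword is 2 bits.

2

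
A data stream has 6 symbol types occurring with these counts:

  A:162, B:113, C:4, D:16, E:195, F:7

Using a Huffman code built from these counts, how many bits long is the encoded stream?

Greedily combine the two least-frequent nodes:
C(4) + F(7) → 11
11 + D(16) → 27
27 + B(113) → 140
140 + A(162) → 302
E(195) + 302 → 497
Each symbol's bit-cost is frequency × depth; summing gives 977 bits (equivalently 11 + 27 + 140 + 302 + 497).

977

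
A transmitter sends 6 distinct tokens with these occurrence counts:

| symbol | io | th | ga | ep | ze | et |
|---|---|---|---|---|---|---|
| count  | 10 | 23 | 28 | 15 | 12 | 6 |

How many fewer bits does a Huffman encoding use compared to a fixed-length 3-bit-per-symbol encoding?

Fixed-length: 3 bits × 94 symbols = 282 bits.
Huffman merges:
merge et(6) and io(10): 16
merge ze(12) and ep(15): 27
merge 16 and th(23): 39
merge 27 and ga(28): 55
merge 39 and 55: 94
Huffman total = 16 + 27 + 39 + 55 + 94 = 231 bits.
Saving = 282 − 231 = 51 bits.

51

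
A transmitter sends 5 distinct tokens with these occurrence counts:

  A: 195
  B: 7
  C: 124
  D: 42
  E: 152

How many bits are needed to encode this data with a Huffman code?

1067

Build the Huffman tree bottom-up:
B(7) + D(42) → 49
49 + C(124) → 173
E(152) + 173 → 325
A(195) + 325 → 520
Each symbol's bit-cost is frequency × depth; summing gives 1067 bits (equivalently 49 + 173 + 325 + 520).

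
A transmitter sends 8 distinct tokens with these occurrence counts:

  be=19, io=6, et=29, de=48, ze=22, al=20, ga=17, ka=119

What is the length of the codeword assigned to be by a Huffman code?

Build the tree from the bottom:
io(6) + ga(17) → 23
be(19) + al(20) → 39
ze(22) + 23 → 45
et(29) + 39 → 68
45 + de(48) → 93
68 + 93 → 161
ka(119) + 161 → 280
The subtree containing be is merged 4 times, so code length = 4.

4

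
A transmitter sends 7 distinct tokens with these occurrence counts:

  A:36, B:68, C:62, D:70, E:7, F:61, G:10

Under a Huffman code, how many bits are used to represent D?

2

Build the tree from the bottom:
combine E(7), G(10) → 17
combine 17, A(36) → 53
combine 53, F(61) → 114
combine C(62), B(68) → 130
combine D(70), 114 → 184
combine 130, 184 → 314
D's leaf is at depth 2, giving a 2-bit codeword.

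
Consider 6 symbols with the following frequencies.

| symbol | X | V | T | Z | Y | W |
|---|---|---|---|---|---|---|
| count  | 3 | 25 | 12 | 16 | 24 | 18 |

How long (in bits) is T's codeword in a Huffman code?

4

Build the tree from the bottom:
merge X(3) and T(12): 15
merge 15 and Z(16): 31
merge W(18) and Y(24): 42
merge V(25) and 31: 56
merge 42 and 56: 98
T's leaf is at depth 4, giving a 4-bit codeword.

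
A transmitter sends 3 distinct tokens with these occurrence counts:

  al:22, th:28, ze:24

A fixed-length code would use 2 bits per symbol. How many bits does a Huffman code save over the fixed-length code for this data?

Fixed-length: 2 bits × 74 symbols = 148 bits.
Huffman merges:
merge al(22) and ze(24): 46
merge th(28) and 46: 74
Huffman total = 46 + 74 = 120 bits.
Saving = 148 − 120 = 28 bits.

28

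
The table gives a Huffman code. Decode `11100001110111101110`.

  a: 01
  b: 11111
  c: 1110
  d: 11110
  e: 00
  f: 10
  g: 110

ceagdc

Read left to right; each codeword is recognised as soon as it completes (prefix code):
  1110→c | 00→e | 01→a | 110→g | 11110→d | 1110→c
Decoded message: ceagdc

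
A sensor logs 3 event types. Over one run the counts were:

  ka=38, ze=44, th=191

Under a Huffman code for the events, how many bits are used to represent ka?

2

Build the tree from the bottom:
combine ka(38), ze(44) → 82
combine 82, th(191) → 273
ka's leaf is at depth 2, giving a 2-bit codeword.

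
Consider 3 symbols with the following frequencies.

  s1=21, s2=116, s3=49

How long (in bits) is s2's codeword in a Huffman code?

1

Huffman merges, smallest pair first:
s1(21) + s3(49) → 70
70 + s2(116) → 186
s2 sits one level below the root: a 1-bit codeword.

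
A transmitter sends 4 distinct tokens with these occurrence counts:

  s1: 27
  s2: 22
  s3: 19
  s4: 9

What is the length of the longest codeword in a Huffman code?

2

Merge the two lowest-weight nodes at each step:
s4(9) + s3(19) → 28
s2(22) + s1(27) → 49
28 + 49 → 77
The first pair merged (s4, s3) ends up deepest, at depth 2.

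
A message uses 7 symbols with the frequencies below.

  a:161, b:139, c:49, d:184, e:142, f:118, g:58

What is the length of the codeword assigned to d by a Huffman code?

2

Build the tree from the bottom:
merge c(49) and g(58): 107
merge 107 and f(118): 225
merge b(139) and e(142): 281
merge a(161) and d(184): 345
merge 225 and 281: 506
merge 345 and 506: 851
d's leaf is at depth 2, giving a 2-bit codeword.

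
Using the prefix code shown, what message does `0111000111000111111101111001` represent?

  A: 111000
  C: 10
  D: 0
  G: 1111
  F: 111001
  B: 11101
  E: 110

Read left to right; each codeword is recognised as soon as it completes (prefix code):
  0→D | 111000→A | 111000→A | 1111→G | 11101→B | 111001→F
Decoded message: DAAGBF

DAAGBF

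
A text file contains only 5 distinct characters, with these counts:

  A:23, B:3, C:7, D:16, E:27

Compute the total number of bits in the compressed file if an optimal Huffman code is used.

Greedily combine the two least-frequent nodes:
merge B(3) and C(7): 10
merge 10 and D(16): 26
merge A(23) and 26: 49
merge E(27) and 49: 76
The encoded length is the sum of every internal node's weight: 10 + 26 + 49 + 76 = 161 bits.

161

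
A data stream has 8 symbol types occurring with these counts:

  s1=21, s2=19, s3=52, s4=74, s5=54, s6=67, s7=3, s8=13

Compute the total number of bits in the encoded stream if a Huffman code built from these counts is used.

Build the Huffman tree bottom-up:
s7(3) + s8(13) → 16
16 + s2(19) → 35
s1(21) + 35 → 56
s3(52) + s5(54) → 106
56 + s6(67) → 123
s4(74) + 106 → 180
123 + 180 → 303
The encoded length is the sum of every internal node's weight: 16 + 35 + 56 + 106 + 123 + 180 + 303 = 819 bits.

819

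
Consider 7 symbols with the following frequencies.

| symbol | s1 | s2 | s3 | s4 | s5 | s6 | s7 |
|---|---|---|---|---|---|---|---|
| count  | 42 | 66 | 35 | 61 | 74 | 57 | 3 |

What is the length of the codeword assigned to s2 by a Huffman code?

Build the tree from the bottom:
merge s7(3) and s3(35): 38
merge 38 and s1(42): 80
merge s6(57) and s4(61): 118
merge s2(66) and s5(74): 140
merge 80 and 118: 198
merge 140 and 198: 338
s2's leaf is at depth 2, giving a 2-bit codeword.

2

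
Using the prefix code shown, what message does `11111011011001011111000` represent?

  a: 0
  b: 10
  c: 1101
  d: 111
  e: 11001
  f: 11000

Read left to right; each codeword is recognised as soon as it completes (prefix code):
  111→d | 1101→c | 10→b | 11001→e | 0→a | 111→d | 11000→f
Decoded message: dcbeadf

dcbeadf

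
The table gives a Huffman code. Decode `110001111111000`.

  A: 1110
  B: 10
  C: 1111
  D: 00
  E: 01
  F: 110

Read left to right; each codeword is recognised as soon as it completes (prefix code):
  110→F | 00→D | 1111→C | 1110→A | 00→D
Decoded message: FDCAD

FDCAD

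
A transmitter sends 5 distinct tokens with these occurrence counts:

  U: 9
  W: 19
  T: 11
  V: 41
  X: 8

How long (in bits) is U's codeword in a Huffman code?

Huffman merges, smallest pair first:
merge X(8) and U(9): 17
merge T(11) and 17: 28
merge W(19) and 28: 47
merge V(41) and 47: 88
U's leaf is at depth 4, giving a 4-bit codeword.

4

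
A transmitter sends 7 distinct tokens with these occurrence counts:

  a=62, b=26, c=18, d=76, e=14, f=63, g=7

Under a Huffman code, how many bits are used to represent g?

Repeatedly merge the two smallest:
merge g(7) and e(14): 21
merge c(18) and 21: 39
merge b(26) and 39: 65
merge a(62) and f(63): 125
merge 65 and d(76): 141
merge 125 and 141: 266
g sits 5 levels below the root, so its codeword is 5 bits.

5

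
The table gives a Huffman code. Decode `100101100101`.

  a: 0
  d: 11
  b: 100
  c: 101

Read left to right; each codeword is recognised as soon as it completes (prefix code):
  100→b | 101→c | 100→b | 101→c
Decoded message: bcbc

bcbc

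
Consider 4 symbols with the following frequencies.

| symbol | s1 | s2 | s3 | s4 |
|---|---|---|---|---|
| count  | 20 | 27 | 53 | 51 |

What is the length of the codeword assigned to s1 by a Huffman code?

3

Huffman merges, smallest pair first:
combine s1(20), s2(27) → 47
combine 47, s4(51) → 98
combine s3(53), 98 → 151
s1 sits 3 levels below the root, so its codeword is 3 bits.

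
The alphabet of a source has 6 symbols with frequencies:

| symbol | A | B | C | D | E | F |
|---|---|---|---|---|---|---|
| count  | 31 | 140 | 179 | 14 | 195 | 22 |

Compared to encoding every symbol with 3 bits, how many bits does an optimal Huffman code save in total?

478

Fixed-length: 3 bits × 581 symbols = 1743 bits.
Huffman merges:
merge D(14) and F(22): 36
merge A(31) and 36: 67
merge 67 and B(140): 207
merge C(179) and E(195): 374
merge 207 and 374: 581
Huffman total = 36 + 67 + 207 + 374 + 581 = 1265 bits.
Saving = 1743 − 1265 = 478 bits.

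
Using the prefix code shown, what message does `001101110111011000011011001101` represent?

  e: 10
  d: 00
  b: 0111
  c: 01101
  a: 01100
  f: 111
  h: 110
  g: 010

Read left to right; each codeword is recognised as soon as it completes (prefix code):
  00→d | 110→h | 111→f | 0111→b | 01100→a | 00→d | 110→h | 110→h | 01101→c
Decoded message: dhfbadhhc

dhfbadhhc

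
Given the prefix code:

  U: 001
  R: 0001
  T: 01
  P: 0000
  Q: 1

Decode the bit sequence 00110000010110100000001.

UQPTTQTPR

Read left to right; each codeword is recognised as soon as it completes (prefix code):
  001→U | 1→Q | 0000→P | 01→T | 01→T | 1→Q | 01→T | 0000→P | 0001→R
Decoded message: UQPTTQTPR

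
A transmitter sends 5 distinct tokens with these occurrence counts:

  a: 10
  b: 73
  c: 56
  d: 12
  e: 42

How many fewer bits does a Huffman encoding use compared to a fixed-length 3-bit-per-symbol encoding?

Fixed-length: 3 bits × 193 symbols = 579 bits.
Huffman merges:
merge a(10) and d(12): 22
merge 22 and e(42): 64
merge c(56) and 64: 120
merge b(73) and 120: 193
Huffman total = 22 + 64 + 120 + 193 = 399 bits.
Saving = 579 − 399 = 180 bits.

180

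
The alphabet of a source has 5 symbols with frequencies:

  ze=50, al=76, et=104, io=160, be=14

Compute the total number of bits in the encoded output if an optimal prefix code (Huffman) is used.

852

Merge the two smallest weights repeatedly:
combine be(14), ze(50) → 64
combine 64, al(76) → 140
combine et(104), 140 → 244
combine io(160), 244 → 404
Each symbol's bit-cost is frequency × depth; summing gives 852 bits (equivalently 64 + 140 + 244 + 404).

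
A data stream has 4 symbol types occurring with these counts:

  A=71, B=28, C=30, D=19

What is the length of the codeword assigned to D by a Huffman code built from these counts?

3

Repeatedly merge the two smallest:
merge D(19) and B(28): 47
merge C(30) and 47: 77
merge A(71) and 77: 148
The subtree containing D is merged 3 times, so code length = 3.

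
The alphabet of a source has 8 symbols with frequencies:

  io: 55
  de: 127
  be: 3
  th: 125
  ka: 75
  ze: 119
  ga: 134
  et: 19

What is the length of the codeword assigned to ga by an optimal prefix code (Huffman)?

Build the tree from the bottom:
merge be(3) and et(19): 22
merge 22 and io(55): 77
merge ka(75) and 77: 152
merge ze(119) and th(125): 244
merge de(127) and ga(134): 261
merge 152 and 244: 396
merge 261 and 396: 657
ga's leaf is at depth 2, giving a 2-bit codeword.

2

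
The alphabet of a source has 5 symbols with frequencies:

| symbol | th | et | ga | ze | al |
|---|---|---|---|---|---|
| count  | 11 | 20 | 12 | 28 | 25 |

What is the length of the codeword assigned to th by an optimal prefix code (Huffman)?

3

Huffman merges, smallest pair first:
th(11) + ga(12) → 23
et(20) + 23 → 43
al(25) + ze(28) → 53
43 + 53 → 96
th's leaf is at depth 3, giving a 3-bit codeword.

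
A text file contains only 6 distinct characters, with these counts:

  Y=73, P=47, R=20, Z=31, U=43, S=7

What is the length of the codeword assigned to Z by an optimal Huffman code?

Huffman merges, smallest pair first:
merge S(7) and R(20): 27
merge 27 and Z(31): 58
merge U(43) and P(47): 90
merge 58 and Y(73): 131
merge 90 and 131: 221
The subtree containing Z is merged 3 times, so code length = 3.

3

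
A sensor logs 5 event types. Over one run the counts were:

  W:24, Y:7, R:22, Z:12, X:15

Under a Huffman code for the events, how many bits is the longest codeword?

Merge the two lowest-weight nodes at each step:
Y(7) + Z(12) → 19
X(15) + 19 → 34
R(22) + W(24) → 46
34 + 46 → 80
The rarest symbols sit at the bottom; the longest codeword is 3 bits.

3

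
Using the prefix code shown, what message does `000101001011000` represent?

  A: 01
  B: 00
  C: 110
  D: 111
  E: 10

BAABECB

Read left to right; each codeword is recognised as soon as it completes (prefix code):
  00→B | 01→A | 01→A | 00→B | 10→E | 110→C | 00→B
Decoded message: BAABECB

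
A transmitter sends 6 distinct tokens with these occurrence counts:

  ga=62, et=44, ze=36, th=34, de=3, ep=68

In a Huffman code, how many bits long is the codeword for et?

Repeatedly merge the two smallest:
merge de(3) and th(34): 37
merge ze(36) and 37: 73
merge et(44) and ga(62): 106
merge ep(68) and 73: 141
merge 106 and 141: 247
et sits 2 levels below the root, so its codeword is 2 bits.

2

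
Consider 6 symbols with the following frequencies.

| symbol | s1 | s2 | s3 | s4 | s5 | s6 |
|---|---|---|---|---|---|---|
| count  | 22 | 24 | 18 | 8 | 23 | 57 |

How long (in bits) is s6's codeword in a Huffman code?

Build the tree from the bottom:
merge s4(8) and s3(18): 26
merge s1(22) and s5(23): 45
merge s2(24) and 26: 50
merge 45 and 50: 95
merge s6(57) and 95: 152
s6 is a child of the root — depth 1, so its codeword is a single bit.

1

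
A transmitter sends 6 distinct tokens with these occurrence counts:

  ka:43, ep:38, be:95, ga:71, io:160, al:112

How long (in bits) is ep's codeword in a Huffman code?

4

Build the tree from the bottom:
combine ep(38), ka(43) → 81
combine ga(71), 81 → 152
combine be(95), al(112) → 207
combine 152, io(160) → 312
combine 207, 312 → 519
The subtree containing ep is merged 4 times, so code length = 4.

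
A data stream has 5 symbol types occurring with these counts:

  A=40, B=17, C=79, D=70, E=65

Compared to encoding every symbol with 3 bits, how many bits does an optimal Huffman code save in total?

Fixed-length: 3 bits × 271 symbols = 813 bits.
Huffman merges:
combine B(17), A(40) → 57
combine 57, E(65) → 122
combine D(70), C(79) → 149
combine 122, 149 → 271
Huffman total = 57 + 122 + 149 + 271 = 599 bits.
Saving = 813 − 599 = 214 bits.

214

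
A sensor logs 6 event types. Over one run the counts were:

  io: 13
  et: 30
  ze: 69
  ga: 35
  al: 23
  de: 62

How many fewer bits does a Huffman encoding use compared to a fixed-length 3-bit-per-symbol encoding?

131

Fixed-length: 3 bits × 232 symbols = 696 bits.
Huffman merges:
merge io(13) and al(23): 36
merge et(30) and ga(35): 65
merge 36 and de(62): 98
merge 65 and ze(69): 134
merge 98 and 134: 232
Huffman total = 36 + 65 + 98 + 134 + 232 = 565 bits.
Saving = 696 − 565 = 131 bits.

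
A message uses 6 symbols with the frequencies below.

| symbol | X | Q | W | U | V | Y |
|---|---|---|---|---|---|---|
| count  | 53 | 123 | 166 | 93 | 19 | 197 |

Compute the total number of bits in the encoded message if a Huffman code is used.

1539

Merge the two smallest weights repeatedly:
merge V(19) and X(53): 72
merge 72 and U(93): 165
merge Q(123) and 165: 288
merge W(166) and Y(197): 363
merge 288 and 363: 651
The encoded length is the sum of every internal node's weight: 72 + 165 + 288 + 363 + 651 = 1539 bits.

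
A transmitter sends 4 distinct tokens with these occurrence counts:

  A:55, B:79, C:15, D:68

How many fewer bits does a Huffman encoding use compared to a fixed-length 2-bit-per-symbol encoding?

9

Fixed-length: 2 bits × 217 symbols = 434 bits.
Huffman merges:
C(15) + A(55) → 70
D(68) + 70 → 138
B(79) + 138 → 217
Huffman total = 70 + 138 + 217 = 425 bits.
Saving = 434 − 425 = 9 bits.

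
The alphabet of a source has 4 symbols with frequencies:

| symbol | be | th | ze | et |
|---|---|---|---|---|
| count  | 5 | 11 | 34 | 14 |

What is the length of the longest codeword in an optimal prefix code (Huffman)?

3

Merge the two lowest-weight nodes at each step:
merge be(5) and th(11): 16
merge et(14) and 16: 30
merge 30 and ze(34): 64
The rarest symbols sit at the bottom; the longest codeword is 3 bits.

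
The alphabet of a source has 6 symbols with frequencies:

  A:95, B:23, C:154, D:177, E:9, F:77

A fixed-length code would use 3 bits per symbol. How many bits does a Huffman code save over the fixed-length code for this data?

Fixed-length: 3 bits × 535 symbols = 1605 bits.
Huffman merges:
merge E(9) and B(23): 32
merge 32 and F(77): 109
merge A(95) and 109: 204
merge C(154) and D(177): 331
merge 204 and 331: 535
Huffman total = 32 + 109 + 204 + 331 + 535 = 1211 bits.
Saving = 1605 − 1211 = 394 bits.

394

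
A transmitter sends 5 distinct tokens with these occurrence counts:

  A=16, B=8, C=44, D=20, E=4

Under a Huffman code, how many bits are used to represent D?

2

Repeatedly merge the two smallest:
merge E(4) and B(8): 12
merge 12 and A(16): 28
merge D(20) and 28: 48
merge C(44) and 48: 92
D's leaf is at depth 2, giving a 2-bit codeword.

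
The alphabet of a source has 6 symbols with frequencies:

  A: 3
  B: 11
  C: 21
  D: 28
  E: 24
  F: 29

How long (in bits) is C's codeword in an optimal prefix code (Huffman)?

3

Repeatedly merge the two smallest:
A(3) + B(11) → 14
14 + C(21) → 35
E(24) + D(28) → 52
F(29) + 35 → 64
52 + 64 → 116
C sits 3 levels below the root, so its codeword is 3 bits.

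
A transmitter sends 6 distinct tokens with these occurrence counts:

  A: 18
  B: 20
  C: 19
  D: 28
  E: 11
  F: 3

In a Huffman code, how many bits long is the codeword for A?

Huffman merges, smallest pair first:
merge F(3) and E(11): 14
merge 14 and A(18): 32
merge C(19) and B(20): 39
merge D(28) and 32: 60
merge 39 and 60: 99
The subtree containing A is merged 3 times, so code length = 3.

3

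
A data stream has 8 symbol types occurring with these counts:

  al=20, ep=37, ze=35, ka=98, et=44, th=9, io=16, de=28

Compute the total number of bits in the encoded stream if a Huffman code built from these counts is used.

Merge the two smallest weights repeatedly:
th(9) + io(16) → 25
al(20) + 25 → 45
de(28) + ze(35) → 63
ep(37) + et(44) → 81
45 + 63 → 108
81 + ka(98) → 179
108 + 179 → 287
Total encoded bits = sum of merged weights = 25 + 45 + 63 + 81 + 108 + 179 + 287 = 788.

788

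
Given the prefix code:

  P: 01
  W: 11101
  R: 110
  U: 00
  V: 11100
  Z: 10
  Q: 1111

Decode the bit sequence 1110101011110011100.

WPPVV

Read left to right; each codeword is recognised as soon as it completes (prefix code):
  11101→W | 01→P | 01→P | 11100→V | 11100→V
Decoded message: WPPVV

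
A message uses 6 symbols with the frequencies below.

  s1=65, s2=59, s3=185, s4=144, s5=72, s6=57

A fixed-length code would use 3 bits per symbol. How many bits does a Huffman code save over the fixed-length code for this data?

Fixed-length: 3 bits × 582 symbols = 1746 bits.
Huffman merges:
combine s6(57), s2(59) → 116
combine s1(65), s5(72) → 137
combine 116, 137 → 253
combine s4(144), s3(185) → 329
combine 253, 329 → 582
Huffman total = 116 + 137 + 253 + 329 + 582 = 1417 bits.
Saving = 1746 − 1417 = 329 bits.

329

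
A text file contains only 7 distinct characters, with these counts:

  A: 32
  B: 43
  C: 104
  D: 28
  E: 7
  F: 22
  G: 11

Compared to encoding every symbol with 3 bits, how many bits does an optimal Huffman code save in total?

150

Fixed-length: 3 bits × 247 symbols = 741 bits.
Huffman merges:
merge E(7) and G(11): 18
merge 18 and F(22): 40
merge D(28) and A(32): 60
merge 40 and B(43): 83
merge 60 and 83: 143
merge C(104) and 143: 247
Huffman total = 18 + 40 + 60 + 83 + 143 + 247 = 591 bits.
Saving = 741 − 591 = 150 bits.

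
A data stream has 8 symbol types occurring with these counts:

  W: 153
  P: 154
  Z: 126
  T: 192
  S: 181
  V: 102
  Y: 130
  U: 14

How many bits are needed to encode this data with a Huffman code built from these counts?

Greedily combine the two least-frequent nodes:
merge U(14) and V(102): 116
merge 116 and Z(126): 242
merge Y(130) and W(153): 283
merge P(154) and S(181): 335
merge T(192) and 242: 434
merge 283 and 335: 618
merge 434 and 618: 1052
Each symbol's bit-cost is frequency × depth; summing gives 3080 bits (equivalently 116 + 242 + 283 + 335 + 434 + 618 + 1052).

3080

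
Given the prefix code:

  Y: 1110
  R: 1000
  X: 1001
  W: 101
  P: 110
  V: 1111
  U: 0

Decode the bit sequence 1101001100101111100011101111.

Read left to right; each codeword is recognised as soon as it completes (prefix code):
  110→P | 1001→X | 1001→X | 0→U | 1111→V | 1000→R | 1110→Y | 1111→V
Decoded message: PXXUVRYV

PXXUVRYV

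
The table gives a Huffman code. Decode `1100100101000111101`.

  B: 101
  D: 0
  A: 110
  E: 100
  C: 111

ADEBDDDCB

Read left to right; each codeword is recognised as soon as it completes (prefix code):
  110→A | 0→D | 100→E | 101→B | 0→D | 0→D | 0→D | 111→C | 101→B
Decoded message: ADEBDDDCB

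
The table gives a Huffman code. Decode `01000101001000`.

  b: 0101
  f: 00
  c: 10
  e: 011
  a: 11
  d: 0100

Read left to right; each codeword is recognised as soon as it completes (prefix code):
  0100→d | 0101→b | 00→f | 10→c | 00→f
Decoded message: dbfcf

dbfcf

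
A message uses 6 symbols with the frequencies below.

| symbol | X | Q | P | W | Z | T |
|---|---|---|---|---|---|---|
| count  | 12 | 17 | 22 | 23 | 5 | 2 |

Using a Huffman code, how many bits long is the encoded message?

Merge the two smallest weights repeatedly:
T(2) + Z(5) → 7
7 + X(12) → 19
Q(17) + 19 → 36
P(22) + W(23) → 45
36 + 45 → 81
The encoded length is the sum of every internal node's weight: 7 + 19 + 36 + 45 + 81 = 188 bits.

188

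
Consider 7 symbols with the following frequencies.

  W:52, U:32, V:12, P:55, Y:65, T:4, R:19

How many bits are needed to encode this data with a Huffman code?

Greedily combine the two least-frequent nodes:
combine T(4), V(12) → 16
combine 16, R(19) → 35
combine U(32), 35 → 67
combine W(52), P(55) → 107
combine Y(65), 67 → 132
combine 107, 132 → 239
The encoded length is the sum of every internal node's weight: 16 + 35 + 67 + 107 + 132 + 239 = 596 bits.

596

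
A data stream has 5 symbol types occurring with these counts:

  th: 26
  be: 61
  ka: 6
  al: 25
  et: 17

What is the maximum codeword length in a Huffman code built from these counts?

Merge the two lowest-weight nodes at each step:
merge ka(6) and et(17): 23
merge 23 and al(25): 48
merge th(26) and 48: 74
merge be(61) and 74: 135
The rarest symbols sit at the bottom; the longest codeword is 4 bits.

4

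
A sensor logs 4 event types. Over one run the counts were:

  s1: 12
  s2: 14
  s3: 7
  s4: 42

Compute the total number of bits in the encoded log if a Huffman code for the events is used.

127

Build the Huffman tree bottom-up:
s3(7) + s1(12) → 19
s2(14) + 19 → 33
33 + s4(42) → 75
Each symbol's bit-cost is frequency × depth; summing gives 127 bits (equivalently 19 + 33 + 75).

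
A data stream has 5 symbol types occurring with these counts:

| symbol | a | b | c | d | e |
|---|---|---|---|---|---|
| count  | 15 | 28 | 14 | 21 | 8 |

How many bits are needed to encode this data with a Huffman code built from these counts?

Greedily combine the two least-frequent nodes:
combine e(8), c(14) → 22
combine a(15), d(21) → 36
combine 22, b(28) → 50
combine 36, 50 → 86
The encoded length is the sum of every internal node's weight: 22 + 36 + 50 + 86 = 194 bits.

194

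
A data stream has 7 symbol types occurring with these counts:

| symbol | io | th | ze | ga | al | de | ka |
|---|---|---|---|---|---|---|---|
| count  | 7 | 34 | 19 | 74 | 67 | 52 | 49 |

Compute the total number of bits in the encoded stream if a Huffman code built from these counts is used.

Merge the two smallest weights repeatedly:
io(7) + ze(19) → 26
26 + th(34) → 60
ka(49) + de(52) → 101
60 + al(67) → 127
ga(74) + 101 → 175
127 + 175 → 302
Total encoded bits = sum of merged weights = 26 + 60 + 101 + 127 + 175 + 302 = 791.

791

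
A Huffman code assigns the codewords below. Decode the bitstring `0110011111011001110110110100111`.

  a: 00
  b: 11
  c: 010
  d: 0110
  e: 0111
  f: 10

debdedbce

Read left to right; each codeword is recognised as soon as it completes (prefix code):
  0110→d | 0111→e | 11→b | 0110→d | 0111→e | 0110→d | 11→b | 010→c | 0111→e
Decoded message: debdedbce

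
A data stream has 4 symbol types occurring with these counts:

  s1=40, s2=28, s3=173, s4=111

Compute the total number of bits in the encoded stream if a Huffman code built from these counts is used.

599

Merge the two smallest weights repeatedly:
merge s2(28) and s1(40): 68
merge 68 and s4(111): 179
merge s3(173) and 179: 352
Total encoded bits = sum of merged weights = 68 + 179 + 352 = 599.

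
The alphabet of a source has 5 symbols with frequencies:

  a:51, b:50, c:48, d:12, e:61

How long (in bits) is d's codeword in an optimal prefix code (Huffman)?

3

Repeatedly merge the two smallest:
d(12) + c(48) → 60
b(50) + a(51) → 101
60 + e(61) → 121
101 + 121 → 222
d sits 3 levels below the root, so its codeword is 3 bits.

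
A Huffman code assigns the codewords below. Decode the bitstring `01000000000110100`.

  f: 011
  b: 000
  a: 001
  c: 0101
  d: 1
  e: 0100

ebbfe

Read left to right; each codeword is recognised as soon as it completes (prefix code):
  0100→e | 000→b | 000→b | 011→f | 0100→e
Decoded message: ebbfe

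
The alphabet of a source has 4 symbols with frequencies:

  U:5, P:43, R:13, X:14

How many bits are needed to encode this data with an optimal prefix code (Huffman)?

125

Greedily combine the two least-frequent nodes:
U(5) + R(13) → 18
X(14) + 18 → 32
32 + P(43) → 75
Each symbol's bit-cost is frequency × depth; summing gives 125 bits (equivalently 18 + 32 + 75).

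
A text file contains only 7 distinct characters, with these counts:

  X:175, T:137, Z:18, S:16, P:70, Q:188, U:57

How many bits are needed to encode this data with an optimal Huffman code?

1608

Greedily combine the two least-frequent nodes:
merge S(16) and Z(18): 34
merge 34 and U(57): 91
merge P(70) and 91: 161
merge T(137) and 161: 298
merge X(175) and Q(188): 363
merge 298 and 363: 661
The encoded length is the sum of every internal node's weight: 34 + 91 + 161 + 298 + 363 + 661 = 1608 bits.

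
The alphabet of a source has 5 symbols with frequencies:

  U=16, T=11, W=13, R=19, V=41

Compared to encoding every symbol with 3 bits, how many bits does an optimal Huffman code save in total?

Fixed-length: 3 bits × 100 symbols = 300 bits.
Huffman merges:
T(11) + W(13) → 24
U(16) + R(19) → 35
24 + 35 → 59
V(41) + 59 → 100
Huffman total = 24 + 35 + 59 + 100 = 218 bits.
Saving = 300 − 218 = 82 bits.

82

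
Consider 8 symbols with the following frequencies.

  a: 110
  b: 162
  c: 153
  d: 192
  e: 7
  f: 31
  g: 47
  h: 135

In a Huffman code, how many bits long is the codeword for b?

2

Repeatedly merge the two smallest:
merge e(7) and f(31): 38
merge 38 and g(47): 85
merge 85 and a(110): 195
merge h(135) and c(153): 288
merge b(162) and d(192): 354
merge 195 and 288: 483
merge 354 and 483: 837
b sits 2 levels below the root, so its codeword is 2 bits.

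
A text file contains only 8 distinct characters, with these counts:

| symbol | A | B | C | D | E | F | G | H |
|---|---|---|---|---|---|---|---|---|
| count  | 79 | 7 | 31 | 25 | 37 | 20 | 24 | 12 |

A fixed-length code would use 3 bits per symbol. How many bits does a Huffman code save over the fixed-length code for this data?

60

Fixed-length: 3 bits × 235 symbols = 705 bits.
Huffman merges:
merge B(7) and H(12): 19
merge 19 and F(20): 39
merge G(24) and D(25): 49
merge C(31) and E(37): 68
merge 39 and 49: 88
merge 68 and A(79): 147
merge 88 and 147: 235
Huffman total = 19 + 39 + 49 + 68 + 88 + 147 + 235 = 645 bits.
Saving = 705 − 645 = 60 bits.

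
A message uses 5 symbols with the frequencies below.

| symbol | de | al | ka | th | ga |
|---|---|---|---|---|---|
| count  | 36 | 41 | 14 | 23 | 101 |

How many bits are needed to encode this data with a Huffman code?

439

Build the Huffman tree bottom-up:
ka(14) + th(23) → 37
de(36) + 37 → 73
al(41) + 73 → 114
ga(101) + 114 → 215
Total encoded bits = sum of merged weights = 37 + 73 + 114 + 215 = 439.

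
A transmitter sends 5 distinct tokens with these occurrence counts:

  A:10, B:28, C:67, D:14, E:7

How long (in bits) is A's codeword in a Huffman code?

4

Repeatedly merge the two smallest:
merge E(7) and A(10): 17
merge D(14) and 17: 31
merge B(28) and 31: 59
merge 59 and C(67): 126
A sits 4 levels below the root, so its codeword is 4 bits.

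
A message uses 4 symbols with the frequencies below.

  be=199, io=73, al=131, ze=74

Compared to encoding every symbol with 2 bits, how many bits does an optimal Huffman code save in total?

52

Fixed-length: 2 bits × 477 symbols = 954 bits.
Huffman merges:
merge io(73) and ze(74): 147
merge al(131) and 147: 278
merge be(199) and 278: 477
Huffman total = 147 + 278 + 477 = 902 bits.
Saving = 954 − 902 = 52 bits.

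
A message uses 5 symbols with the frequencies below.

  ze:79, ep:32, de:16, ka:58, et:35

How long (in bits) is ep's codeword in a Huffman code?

3

Repeatedly merge the two smallest:
merge de(16) and ep(32): 48
merge et(35) and 48: 83
merge ka(58) and ze(79): 137
merge 83 and 137: 220
ep's leaf is at depth 3, giving a 3-bit codeword.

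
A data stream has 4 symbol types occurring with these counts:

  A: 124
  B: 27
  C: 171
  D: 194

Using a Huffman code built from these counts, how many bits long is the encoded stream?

Merge the two smallest weights repeatedly:
combine B(27), A(124) → 151
combine 151, C(171) → 322
combine D(194), 322 → 516
Each symbol's bit-cost is frequency × depth; summing gives 989 bits (equivalently 151 + 322 + 516).

989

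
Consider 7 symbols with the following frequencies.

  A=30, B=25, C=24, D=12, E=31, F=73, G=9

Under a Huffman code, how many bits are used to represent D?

4

Repeatedly merge the two smallest:
merge G(9) and D(12): 21
merge 21 and C(24): 45
merge B(25) and A(30): 55
merge E(31) and 45: 76
merge 55 and F(73): 128
merge 76 and 128: 204
The subtree containing D is merged 4 times, so code length = 4.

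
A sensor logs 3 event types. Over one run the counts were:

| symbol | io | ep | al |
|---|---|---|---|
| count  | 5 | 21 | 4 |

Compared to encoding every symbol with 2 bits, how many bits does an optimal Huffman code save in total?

Fixed-length: 2 bits × 30 symbols = 60 bits.
Huffman merges:
combine al(4), io(5) → 9
combine 9, ep(21) → 30
Huffman total = 9 + 30 = 39 bits.
Saving = 60 − 39 = 21 bits.

21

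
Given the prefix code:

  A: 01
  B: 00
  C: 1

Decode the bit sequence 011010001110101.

Read left to right; each codeword is recognised as soon as it completes (prefix code):
  01→A | 1→C | 01→A | 00→B | 01→A | 1→C | 1→C | 01→A | 01→A
Decoded message: ACABACCAA

ACABACCAA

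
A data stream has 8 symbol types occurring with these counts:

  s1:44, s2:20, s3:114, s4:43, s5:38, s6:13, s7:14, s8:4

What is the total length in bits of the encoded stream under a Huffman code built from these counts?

741

Greedily combine the two least-frequent nodes:
combine s8(4), s6(13) → 17
combine s7(14), 17 → 31
combine s2(20), 31 → 51
combine s5(38), s4(43) → 81
combine s1(44), 51 → 95
combine 81, 95 → 176
combine s3(114), 176 → 290
Total encoded bits = sum of merged weights = 17 + 31 + 51 + 81 + 95 + 176 + 290 = 741.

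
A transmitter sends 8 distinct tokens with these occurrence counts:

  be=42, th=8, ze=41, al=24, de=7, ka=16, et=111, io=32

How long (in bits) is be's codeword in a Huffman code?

3

Build the tree from the bottom:
de(7) + th(8) → 15
15 + ka(16) → 31
al(24) + 31 → 55
io(32) + ze(41) → 73
be(42) + 55 → 97
73 + 97 → 170
et(111) + 170 → 281
The subtree containing be is merged 3 times, so code length = 3.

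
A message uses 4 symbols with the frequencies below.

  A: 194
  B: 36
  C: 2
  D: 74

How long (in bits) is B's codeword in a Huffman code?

3

Huffman merges, smallest pair first:
C(2) + B(36) → 38
38 + D(74) → 112
112 + A(194) → 306
B sits 3 levels below the root, so its codeword is 3 bits.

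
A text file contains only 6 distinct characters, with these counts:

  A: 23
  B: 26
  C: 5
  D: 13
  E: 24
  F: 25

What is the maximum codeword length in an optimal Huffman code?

Merge the two lowest-weight nodes at each step:
merge C(5) and D(13): 18
merge 18 and A(23): 41
merge E(24) and F(25): 49
merge B(26) and 41: 67
merge 49 and 67: 116
Maximum depth reached is 4.

4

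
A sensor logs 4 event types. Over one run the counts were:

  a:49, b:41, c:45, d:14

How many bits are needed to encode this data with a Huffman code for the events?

Merge the two smallest weights repeatedly:
d(14) + b(41) → 55
c(45) + a(49) → 94
55 + 94 → 149
Each symbol's bit-cost is frequency × depth; summing gives 298 bits (equivalently 55 + 94 + 149).

298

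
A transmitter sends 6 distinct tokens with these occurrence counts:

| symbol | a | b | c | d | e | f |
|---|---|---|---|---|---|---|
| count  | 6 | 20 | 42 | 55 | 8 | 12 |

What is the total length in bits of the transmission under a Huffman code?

Greedily combine the two least-frequent nodes:
merge a(6) and e(8): 14
merge f(12) and 14: 26
merge b(20) and 26: 46
merge c(42) and 46: 88
merge d(55) and 88: 143
The encoded length is the sum of every internal node's weight: 14 + 26 + 46 + 88 + 143 = 317 bits.

317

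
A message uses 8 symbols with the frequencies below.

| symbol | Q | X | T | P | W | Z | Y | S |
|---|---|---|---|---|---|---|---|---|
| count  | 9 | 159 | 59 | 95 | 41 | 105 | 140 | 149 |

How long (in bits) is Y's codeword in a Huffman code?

3

Build the tree from the bottom:
combine Q(9), W(41) → 50
combine 50, T(59) → 109
combine P(95), Z(105) → 200
combine 109, Y(140) → 249
combine S(149), X(159) → 308
combine 200, 249 → 449
combine 308, 449 → 757
The subtree containing Y is merged 3 times, so code length = 3.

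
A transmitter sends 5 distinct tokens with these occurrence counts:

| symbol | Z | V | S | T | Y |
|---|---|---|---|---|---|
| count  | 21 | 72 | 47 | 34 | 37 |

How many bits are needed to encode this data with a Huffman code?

477

Build the Huffman tree bottom-up:
combine Z(21), T(34) → 55
combine Y(37), S(47) → 84
combine 55, V(72) → 127
combine 84, 127 → 211
Total encoded bits = sum of merged weights = 55 + 84 + 127 + 211 = 477.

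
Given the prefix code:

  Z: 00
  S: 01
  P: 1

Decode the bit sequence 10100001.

Read left to right; each codeword is recognised as soon as it completes (prefix code):
  1→P | 01→S | 00→Z | 00→Z | 1→P
Decoded message: PSZZP

PSZZP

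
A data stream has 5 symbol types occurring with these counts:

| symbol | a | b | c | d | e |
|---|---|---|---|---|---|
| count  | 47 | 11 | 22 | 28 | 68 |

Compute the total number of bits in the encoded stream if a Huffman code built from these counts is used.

378

Merge the two smallest weights repeatedly:
merge b(11) and c(22): 33
merge d(28) and 33: 61
merge a(47) and 61: 108
merge e(68) and 108: 176
The encoded length is the sum of every internal node's weight: 33 + 61 + 108 + 176 = 378 bits.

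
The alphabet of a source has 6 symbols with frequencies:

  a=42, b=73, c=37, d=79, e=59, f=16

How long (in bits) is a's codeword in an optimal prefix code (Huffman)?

Build the tree from the bottom:
merge f(16) and c(37): 53
merge a(42) and 53: 95
merge e(59) and b(73): 132
merge d(79) and 95: 174
merge 132 and 174: 306
a's leaf is at depth 3, giving a 3-bit codeword.

3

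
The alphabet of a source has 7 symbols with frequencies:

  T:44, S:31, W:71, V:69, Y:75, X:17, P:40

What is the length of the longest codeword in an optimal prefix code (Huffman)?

4

Merge the two lowest-weight nodes at each step:
X(17) + S(31) → 48
P(40) + T(44) → 84
48 + V(69) → 117
W(71) + Y(75) → 146
84 + 117 → 201
146 + 201 → 347
The first pair merged (X, S) ends up deepest, at depth 4.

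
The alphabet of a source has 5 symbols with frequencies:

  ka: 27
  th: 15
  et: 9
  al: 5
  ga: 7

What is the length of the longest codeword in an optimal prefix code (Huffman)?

Merge the two lowest-weight nodes at each step:
al(5) + ga(7) → 12
et(9) + 12 → 21
th(15) + 21 → 36
ka(27) + 36 → 63
The rarest symbols sit at the bottom; the longest codeword is 4 bits.

4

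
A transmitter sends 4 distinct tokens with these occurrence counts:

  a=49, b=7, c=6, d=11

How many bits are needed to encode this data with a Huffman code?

110

Build the Huffman tree bottom-up:
combine c(6), b(7) → 13
combine d(11), 13 → 24
combine 24, a(49) → 73
Total encoded bits = sum of merged weights = 13 + 24 + 73 = 110.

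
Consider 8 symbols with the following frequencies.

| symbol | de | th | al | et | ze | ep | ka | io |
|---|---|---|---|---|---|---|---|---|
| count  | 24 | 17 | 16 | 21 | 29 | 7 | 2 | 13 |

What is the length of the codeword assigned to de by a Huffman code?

Repeatedly merge the two smallest:
merge ka(2) and ep(7): 9
merge 9 and io(13): 22
merge al(16) and th(17): 33
merge et(21) and 22: 43
merge de(24) and ze(29): 53
merge 33 and 43: 76
merge 53 and 76: 129
The subtree containing de is merged 2 times, so code length = 2.

2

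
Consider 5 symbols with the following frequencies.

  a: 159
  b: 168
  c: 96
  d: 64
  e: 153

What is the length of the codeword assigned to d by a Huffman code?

3

Huffman merges, smallest pair first:
d(64) + c(96) → 160
e(153) + a(159) → 312
160 + b(168) → 328
312 + 328 → 640
d sits 3 levels below the root, so its codeword is 3 bits.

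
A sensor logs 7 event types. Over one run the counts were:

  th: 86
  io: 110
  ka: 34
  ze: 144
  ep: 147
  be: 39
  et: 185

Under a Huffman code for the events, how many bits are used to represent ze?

Build the tree from the bottom:
merge ka(34) and be(39): 73
merge 73 and th(86): 159
merge io(110) and ze(144): 254
merge ep(147) and 159: 306
merge et(185) and 254: 439
merge 306 and 439: 745
ze's leaf is at depth 3, giving a 3-bit codeword.

3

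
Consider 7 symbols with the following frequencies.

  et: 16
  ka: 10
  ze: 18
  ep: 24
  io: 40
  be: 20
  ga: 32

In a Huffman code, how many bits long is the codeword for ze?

3

Build the tree from the bottom:
ka(10) + et(16) → 26
ze(18) + be(20) → 38
ep(24) + 26 → 50
ga(32) + 38 → 70
io(40) + 50 → 90
70 + 90 → 160
ze's leaf is at depth 3, giving a 3-bit codeword.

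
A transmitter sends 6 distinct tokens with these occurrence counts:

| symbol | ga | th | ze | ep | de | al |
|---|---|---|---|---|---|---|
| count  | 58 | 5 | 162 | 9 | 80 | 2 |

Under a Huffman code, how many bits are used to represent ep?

4

Huffman merges, smallest pair first:
merge al(2) and th(5): 7
merge 7 and ep(9): 16
merge 16 and ga(58): 74
merge 74 and de(80): 154
merge 154 and ze(162): 316
The subtree containing ep is merged 4 times, so code length = 4.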